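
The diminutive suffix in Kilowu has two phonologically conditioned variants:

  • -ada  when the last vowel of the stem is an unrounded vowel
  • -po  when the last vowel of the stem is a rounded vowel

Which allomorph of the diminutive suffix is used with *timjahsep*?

*timjahsep*: last vowel = /e/, an unrounded vowel → -ada.

-ada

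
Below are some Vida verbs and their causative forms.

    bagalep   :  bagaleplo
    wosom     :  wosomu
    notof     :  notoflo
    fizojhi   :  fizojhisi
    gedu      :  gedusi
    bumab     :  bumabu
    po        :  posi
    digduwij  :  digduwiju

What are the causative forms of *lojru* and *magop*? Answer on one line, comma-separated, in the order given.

Looking at the final sound of each stem: -lo when the stem ends in a voiceless consonant (*bagalep*, *notof*); -u when the stem ends in a voiced consonant (*wosom*, *bumab*, *digduwij*); -si when the stem ends in a vowel (*fizojhi*, *gedu*, *po*).
Since the final sound of *lojru* is /u/ (a vowel), it takes -si, giving *lojrusi*.
The final sound of *magop* is /p/, which is a voiceless consonant, so the suffix is -lo, giving *magoplo*.

lojrusi, magoplo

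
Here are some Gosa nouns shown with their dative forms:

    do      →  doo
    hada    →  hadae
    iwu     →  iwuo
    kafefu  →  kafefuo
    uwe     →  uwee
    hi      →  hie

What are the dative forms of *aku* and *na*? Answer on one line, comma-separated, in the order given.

Looking at the last vowel of each stem: -o when the last vowel of the stem is a rounded vowel (*do*, *iwu*, *kafefu*); -e when the last vowel of the stem is an unrounded vowel (*hada*, *uwe*, *hi*).
*aku* — last vowel /u/ (a rounded vowel) → -o → *akuo*.
Since the last vowel of *na* is /a/ (an unrounded vowel), it takes -e, giving *nae*.

akuo, nae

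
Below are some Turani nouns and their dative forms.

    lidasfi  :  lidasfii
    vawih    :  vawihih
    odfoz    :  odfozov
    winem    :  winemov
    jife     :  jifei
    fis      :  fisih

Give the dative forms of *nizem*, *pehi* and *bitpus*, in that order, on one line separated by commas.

The alternation tracks the final sound of the stem — -ih when the stem ends in a voiceless consonant (*vawih*, *fis*); -ov when the stem ends in a voiced consonant (*odfoz*, *winem*); -i when the stem ends in a vowel (*lidasfi*, *jife*).
Since the final sound of *nizem* is /m/ (a voiced consonant), it takes -ov, giving *nizemov*.
The final sound of *pehi* is /i/, which is a vowel, so the suffix is -i, giving *pehii*.
*bitpus* — final sound /s/ (a voiceless consonant) → -ih → *bitpusih*.

nizemov, pehii, bitpusih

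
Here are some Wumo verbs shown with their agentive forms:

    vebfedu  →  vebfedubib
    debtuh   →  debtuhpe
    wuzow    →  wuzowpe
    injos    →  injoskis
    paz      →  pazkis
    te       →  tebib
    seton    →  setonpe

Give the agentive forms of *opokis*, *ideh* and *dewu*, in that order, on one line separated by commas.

opokiskis, idehpe, dewubib

Looking at the final sound of each stem: -kis when the stem ends in a sibilant (*injos*, *paz*); -pe when the stem ends in a non-sibilant consonant (*debtuh*, *wuzow*, *seton*); -bib when the stem ends in a vowel (*vebfedu*, *te*).
Since the final sound of *opokis* is /s/ (a sibilant), it takes -kis, giving *opokiskis*.
*ideh* — final sound /h/ (a non-sibilant consonant) → -pe → *idehpe*.
*dewu*: final sound = /u/, a vowel → -bib → *dewubib*.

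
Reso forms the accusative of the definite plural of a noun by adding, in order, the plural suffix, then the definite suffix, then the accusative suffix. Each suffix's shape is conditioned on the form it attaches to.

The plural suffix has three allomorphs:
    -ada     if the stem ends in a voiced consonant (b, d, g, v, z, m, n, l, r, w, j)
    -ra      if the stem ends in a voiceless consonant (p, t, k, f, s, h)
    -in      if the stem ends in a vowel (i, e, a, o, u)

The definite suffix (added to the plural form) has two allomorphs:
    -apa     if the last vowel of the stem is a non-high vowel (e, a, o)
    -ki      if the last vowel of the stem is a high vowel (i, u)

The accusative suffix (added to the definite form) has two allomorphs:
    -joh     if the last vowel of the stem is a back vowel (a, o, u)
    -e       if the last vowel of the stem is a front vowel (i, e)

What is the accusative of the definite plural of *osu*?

Since the final sound of *osu* is /u/ (a vowel), it takes -in, giving *osuin*.
Since the last vowel of the plural form *osuin* is /i/ (a high vowel), it takes -ki, giving *osuinki*.
Since the last vowel of the definite form *osuinki* is /i/ (a front vowel), it takes -e, giving *osuinkie*.

osuinkie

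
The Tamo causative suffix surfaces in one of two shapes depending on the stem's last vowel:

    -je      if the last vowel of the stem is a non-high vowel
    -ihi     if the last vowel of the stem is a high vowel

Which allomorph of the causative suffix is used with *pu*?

Since the last vowel of *pu* is /u/ (a high vowel), it takes -ihi.

-ihi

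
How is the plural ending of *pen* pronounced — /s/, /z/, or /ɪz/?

The stem *pen* ends in a voiced non-sibilant sound.
The plural suffix surfaces as /ɪz/ after sibilants, /s/ after other voiceless consonants, and /z/ after other voiced sounds.
So the plural -s on *pen* is pronounced /z/.

/z/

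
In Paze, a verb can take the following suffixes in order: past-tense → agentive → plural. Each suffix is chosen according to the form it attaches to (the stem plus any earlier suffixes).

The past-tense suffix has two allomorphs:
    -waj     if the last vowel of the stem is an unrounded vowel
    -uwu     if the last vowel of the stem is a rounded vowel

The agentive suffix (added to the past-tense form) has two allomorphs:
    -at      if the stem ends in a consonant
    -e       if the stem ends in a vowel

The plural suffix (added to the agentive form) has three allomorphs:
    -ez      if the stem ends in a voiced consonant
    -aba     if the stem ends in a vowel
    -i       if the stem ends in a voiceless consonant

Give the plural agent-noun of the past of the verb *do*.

douwueaba

*do* — last vowel /o/ (a rounded vowel) → -uwu → *douwu*.
Since the final sound of the past-tense form *douwu* is /u/ (a vowel), it takes -e, giving *douwue*.
The agentive form *douwue*: final sound = /e/, a vowel → -aba → *douwueaba*.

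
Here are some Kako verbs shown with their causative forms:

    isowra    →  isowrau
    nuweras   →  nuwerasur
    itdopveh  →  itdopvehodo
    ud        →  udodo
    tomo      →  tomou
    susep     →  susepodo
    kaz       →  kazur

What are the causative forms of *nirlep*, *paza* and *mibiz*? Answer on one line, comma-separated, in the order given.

nirlepodo, pazau, mibizur

Looking at the final sound of each stem: -ur when the stem ends in a sibilant (*nuweras*, *kaz*); -odo when the stem ends in a non-sibilant consonant (*itdopveh*, *ud*, *susep*); -u when the stem ends in a vowel (*isowra*, *tomo*).
Since the final sound of *nirlep* is /p/ (a non-sibilant consonant), it takes -odo, giving *nirlepodo*.
*paza*: final sound = /a/, a vowel → -u → *pazau*.
*mibiz* — final sound /z/ (a sibilant) → -ur → *mibizur*.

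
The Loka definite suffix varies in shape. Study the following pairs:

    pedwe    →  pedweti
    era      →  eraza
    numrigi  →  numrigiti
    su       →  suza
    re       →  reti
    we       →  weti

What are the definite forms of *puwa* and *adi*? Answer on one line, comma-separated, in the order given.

puwaza, aditi

Looking at the last vowel of each stem: -ti when the last vowel of the stem is a front vowel (*pedwe*, *numrigi*, *re*, *we*); -za when the last vowel of the stem is a back vowel (*era*, *su*).
Since the last vowel of *puwa* is /a/ (a back vowel), it takes -za, giving *puwaza*.
The last vowel of *adi* is /i/, which is a front vowel, so the suffix is -ti, giving *aditi*.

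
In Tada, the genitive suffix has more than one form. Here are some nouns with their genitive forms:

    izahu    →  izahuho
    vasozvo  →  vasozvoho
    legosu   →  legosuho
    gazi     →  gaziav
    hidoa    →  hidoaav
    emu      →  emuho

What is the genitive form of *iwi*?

iwiav

Looking at the last vowel of each stem: -ho when the last vowel of the stem is a rounded vowel (*izahu*, *vasozvo*, *legosu*, *emu*); -av when the last vowel of the stem is an unrounded vowel (*gazi*, *hidoa*).
The last vowel of *iwi* is /i/, which is an unrounded vowel, so the suffix is -av, giving *iwiav*.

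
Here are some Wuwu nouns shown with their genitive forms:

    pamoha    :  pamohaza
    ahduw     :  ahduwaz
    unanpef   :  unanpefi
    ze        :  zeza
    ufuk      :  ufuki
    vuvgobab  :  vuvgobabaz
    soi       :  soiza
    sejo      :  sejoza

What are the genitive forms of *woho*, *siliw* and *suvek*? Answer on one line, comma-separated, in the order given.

Looking at the final sound of each stem: -i when the stem ends in a voiceless consonant (*unanpef*, *ufuk*); -az when the stem ends in a voiced consonant (*ahduw*, *vuvgobab*); -za when the stem ends in a vowel (*pamoha*, *ze*, *soi*, *sejo*).
*woho* — final sound /o/ (a vowel) → -za → *wohoza*.
*siliw*: final sound = /w/, a voiced consonant → -az → *siliwaz*.
*suvek*: final sound = /k/, a voiceless consonant → -i → *suveki*.

wohoza, siliwaz, suveki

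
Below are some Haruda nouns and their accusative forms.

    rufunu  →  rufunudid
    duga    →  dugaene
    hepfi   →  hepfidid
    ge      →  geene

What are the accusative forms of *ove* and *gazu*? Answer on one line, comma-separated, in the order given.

oveene, gazudid

The alternation tracks the last vowel of the stem — -did when the last vowel of the stem is a high vowel (*rufunu*, *hepfi*); -ene when the last vowel of the stem is a non-high vowel (*duga*, *ge*).
Since the last vowel of *ove* is /e/ (a non-high vowel), it takes -ene, giving *oveene*.
Since the last vowel of *gazu* is /u/ (a high vowel), it takes -did, giving *gazudid*.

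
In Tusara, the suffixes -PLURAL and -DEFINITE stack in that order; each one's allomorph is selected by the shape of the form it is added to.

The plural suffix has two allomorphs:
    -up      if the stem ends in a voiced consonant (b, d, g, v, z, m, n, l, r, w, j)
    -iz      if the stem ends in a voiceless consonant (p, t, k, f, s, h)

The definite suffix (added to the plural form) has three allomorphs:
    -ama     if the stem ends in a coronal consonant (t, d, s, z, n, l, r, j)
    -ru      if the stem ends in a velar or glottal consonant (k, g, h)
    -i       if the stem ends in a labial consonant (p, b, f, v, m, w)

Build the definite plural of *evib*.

evibupi

The final consonant of *evib* is /b/, which is voiced, so the plural suffix is -up, giving *evibup*.
Since the final consonant of the plural form *evibup* is /p/ (labial), it takes -i, giving *evibupi*.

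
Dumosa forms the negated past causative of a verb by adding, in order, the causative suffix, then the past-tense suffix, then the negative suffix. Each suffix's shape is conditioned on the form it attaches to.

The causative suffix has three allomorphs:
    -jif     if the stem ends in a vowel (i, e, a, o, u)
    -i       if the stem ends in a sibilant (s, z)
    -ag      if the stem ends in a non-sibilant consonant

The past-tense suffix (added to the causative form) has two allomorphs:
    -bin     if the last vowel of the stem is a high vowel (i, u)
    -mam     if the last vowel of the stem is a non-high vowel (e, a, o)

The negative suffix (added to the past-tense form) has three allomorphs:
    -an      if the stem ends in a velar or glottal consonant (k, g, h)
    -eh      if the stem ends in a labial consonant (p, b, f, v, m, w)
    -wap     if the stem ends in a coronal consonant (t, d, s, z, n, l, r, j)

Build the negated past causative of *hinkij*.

The final sound of *hinkij* is /j/, which is a non-sibilant consonant, so the causative suffix is -ag, giving *hinkijag*.
The causative form *hinkijag* — last vowel /a/ (a non-high vowel) → -mam → *hinkijagmam*.
The past-tense form *hinkijagmam*: final consonant = /m/, labial → -eh → *hinkijagmameh*.

hinkijagmameh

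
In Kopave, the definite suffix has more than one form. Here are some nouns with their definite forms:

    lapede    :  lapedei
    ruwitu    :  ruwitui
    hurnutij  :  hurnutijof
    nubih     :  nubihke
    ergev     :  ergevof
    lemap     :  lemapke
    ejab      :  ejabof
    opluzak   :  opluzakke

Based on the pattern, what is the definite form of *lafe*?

Looking at the final sound of each stem: -ke when the stem ends in a voiceless consonant (*nubih*, *lemap*, *opluzak*); -of when the stem ends in a voiced consonant (*hurnutij*, *ergev*, *ejab*); -i when the stem ends in a vowel (*lapede*, *ruwitu*).
Since the final sound of *lafe* is /e/ (a vowel), it takes -i, giving *lafei*.

lafei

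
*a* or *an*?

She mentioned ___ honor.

The indefinite article is chosen by the initial *sound* of the following word, not its spelling.
*honor* begins with the sound /ɒ/ (silent h) — a vowel sound.
So the article is *an*: She mentioned an honor.

an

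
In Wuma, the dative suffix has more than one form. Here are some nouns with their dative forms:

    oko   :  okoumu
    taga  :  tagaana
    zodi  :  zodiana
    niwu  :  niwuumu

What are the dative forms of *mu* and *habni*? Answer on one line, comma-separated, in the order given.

muumu, habniana

The pattern is rounding harmony: -umu when the last vowel of the stem is a rounded vowel (*oko*, *niwu*); -ana when the last vowel of the stem is an unrounded vowel (*taga*, *zodi*).
Since the last vowel of *mu* is /u/ (a rounded vowel), it takes -umu, giving *muumu*.
The last vowel of *habni* is /i/, which is an unrounded vowel, so the suffix is -ana, giving *habniana*.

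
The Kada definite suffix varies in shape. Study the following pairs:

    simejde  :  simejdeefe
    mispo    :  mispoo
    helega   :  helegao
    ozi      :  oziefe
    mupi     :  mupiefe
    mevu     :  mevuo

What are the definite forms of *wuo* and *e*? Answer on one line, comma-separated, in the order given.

wuoo, eefe

The suffix is conditioned by the last vowel: -efe when the last vowel of the stem is a front vowel (*simejde*, *ozi*, *mupi*); -o when the last vowel of the stem is a back vowel (*mispo*, *helega*, *mevu*).
*wuo* — last vowel /o/ (a back vowel) → -o → *wuoo*.
The last vowel of *e* is /e/, which is a front vowel, so the suffix is -efe, giving *eefe*.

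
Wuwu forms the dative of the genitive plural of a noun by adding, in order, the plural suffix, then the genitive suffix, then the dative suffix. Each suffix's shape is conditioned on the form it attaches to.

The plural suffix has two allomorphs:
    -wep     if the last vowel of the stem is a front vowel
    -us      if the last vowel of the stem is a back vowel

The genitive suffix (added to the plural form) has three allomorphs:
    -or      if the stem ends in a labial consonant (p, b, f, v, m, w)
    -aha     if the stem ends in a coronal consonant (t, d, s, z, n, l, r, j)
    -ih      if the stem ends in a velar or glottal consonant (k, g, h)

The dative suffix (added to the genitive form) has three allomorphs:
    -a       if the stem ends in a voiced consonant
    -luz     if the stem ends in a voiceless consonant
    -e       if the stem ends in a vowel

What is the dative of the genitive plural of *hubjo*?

hubjousahae

The last vowel of *hubjo* is /o/, which is a back vowel, so the plural suffix is -us, giving *hubjous*.
Since the final consonant of the plural form *hubjous* is /s/ (coronal), it takes -aha, giving *hubjousaha*.
The final sound of the genitive form *hubjousaha* is /a/, which is a vowel, so the dative suffix is -e, giving *hubjousahae*.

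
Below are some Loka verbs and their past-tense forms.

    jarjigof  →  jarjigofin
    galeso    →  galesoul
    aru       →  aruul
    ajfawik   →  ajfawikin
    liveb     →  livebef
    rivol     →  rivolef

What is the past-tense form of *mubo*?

Looking at the final sound of each stem: -in when the stem ends in a voiceless consonant (*jarjigof*, *ajfawik*); -ef when the stem ends in a voiced consonant (*liveb*, *rivol*); -ul when the stem ends in a vowel (*galeso*, *aru*).
*mubo* — final sound /o/ (a vowel) → -ul → *muboul*.

muboul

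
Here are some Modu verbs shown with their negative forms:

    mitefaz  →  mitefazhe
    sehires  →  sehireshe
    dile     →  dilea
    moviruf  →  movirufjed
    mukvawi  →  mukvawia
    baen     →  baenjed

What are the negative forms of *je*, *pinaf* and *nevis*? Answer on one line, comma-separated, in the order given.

jea, pinafjed, nevishe

The suffix is conditioned by the final sound: -he when the stem ends in a sibilant (*mitefaz*, *sehires*); -jed when the stem ends in a non-sibilant consonant (*moviruf*, *baen*); -a when the stem ends in a vowel (*dile*, *mukvawi*).
*je* — final sound /e/ (a vowel) → -a → *jea*.
Since the final sound of *pinaf* is /f/ (a non-sibilant consonant), it takes -jed, giving *pinafjed*.
Since the final sound of *nevis* is /s/ (a sibilant), it takes -he, giving *nevishe*.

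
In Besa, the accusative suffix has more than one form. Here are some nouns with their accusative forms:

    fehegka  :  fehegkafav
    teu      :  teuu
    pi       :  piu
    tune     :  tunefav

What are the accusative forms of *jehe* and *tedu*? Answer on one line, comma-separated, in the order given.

jehefav, teduu

The pattern is height harmony: -u when the last vowel of the stem is a high vowel (*teu*, *pi*); -fav when the last vowel of the stem is a non-high vowel (*fehegka*, *tune*).
Since the last vowel of *jehe* is /e/ (a non-high vowel), it takes -fav, giving *jehefav*.
Since the last vowel of *tedu* is /u/ (a high vowel), it takes -u, giving *teduu*.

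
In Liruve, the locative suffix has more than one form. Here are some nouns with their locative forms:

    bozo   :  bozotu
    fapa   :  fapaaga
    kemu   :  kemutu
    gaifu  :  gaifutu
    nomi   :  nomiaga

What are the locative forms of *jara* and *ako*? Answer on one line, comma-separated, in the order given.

jaraaga, akotu

The alternation tracks the last vowel of the stem — -tu when the last vowel of the stem is a rounded vowel (*bozo*, *kemu*, *gaifu*); -aga when the last vowel of the stem is an unrounded vowel (*fapa*, *nomi*).
*jara*: last vowel = /a/, an unrounded vowel → -aga → *jaraaga*.
*ako*: last vowel = /o/, a rounded vowel → -tu → *akotu*.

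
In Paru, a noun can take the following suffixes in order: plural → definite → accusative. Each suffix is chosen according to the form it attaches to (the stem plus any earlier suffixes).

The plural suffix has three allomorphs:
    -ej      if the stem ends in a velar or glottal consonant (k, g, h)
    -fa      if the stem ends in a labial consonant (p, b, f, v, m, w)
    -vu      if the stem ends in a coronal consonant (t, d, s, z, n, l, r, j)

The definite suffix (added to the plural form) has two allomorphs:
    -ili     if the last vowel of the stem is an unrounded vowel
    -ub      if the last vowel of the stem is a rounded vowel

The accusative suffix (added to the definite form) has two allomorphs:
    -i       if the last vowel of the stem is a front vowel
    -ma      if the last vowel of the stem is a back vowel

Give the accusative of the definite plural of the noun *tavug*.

Since the final consonant of *tavug* is /g/ (velar/glottal), it takes -ej, giving *tavugej*.
The last vowel of the plural form *tavugej* is /e/, which is an unrounded vowel, so the definite suffix is -ili, giving *tavugejili*.
Since the last vowel of the definite form *tavugejili* is /i/ (a front vowel), it takes -i, giving *tavugejilii*.

tavugejilii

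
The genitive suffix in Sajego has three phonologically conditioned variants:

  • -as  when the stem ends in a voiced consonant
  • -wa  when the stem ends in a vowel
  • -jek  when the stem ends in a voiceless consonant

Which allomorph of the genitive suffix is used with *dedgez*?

-as

*dedgez* — final sound /z/ (a voiced consonant) → -as.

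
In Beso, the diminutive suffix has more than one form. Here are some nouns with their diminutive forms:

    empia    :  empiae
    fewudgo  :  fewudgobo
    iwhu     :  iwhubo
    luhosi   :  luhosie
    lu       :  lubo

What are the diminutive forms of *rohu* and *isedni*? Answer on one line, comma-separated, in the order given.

The alternation tracks the last vowel of the stem — -bo when the last vowel of the stem is a rounded vowel (*fewudgo*, *iwhu*, *lu*); -e when the last vowel of the stem is an unrounded vowel (*empia*, *luhosi*).
The last vowel of *rohu* is /u/, which is a rounded vowel, so the suffix is -bo, giving *rohubo*.
*isedni*: last vowel = /i/, an unrounded vowel → -e → *isednie*.

rohubo, isednie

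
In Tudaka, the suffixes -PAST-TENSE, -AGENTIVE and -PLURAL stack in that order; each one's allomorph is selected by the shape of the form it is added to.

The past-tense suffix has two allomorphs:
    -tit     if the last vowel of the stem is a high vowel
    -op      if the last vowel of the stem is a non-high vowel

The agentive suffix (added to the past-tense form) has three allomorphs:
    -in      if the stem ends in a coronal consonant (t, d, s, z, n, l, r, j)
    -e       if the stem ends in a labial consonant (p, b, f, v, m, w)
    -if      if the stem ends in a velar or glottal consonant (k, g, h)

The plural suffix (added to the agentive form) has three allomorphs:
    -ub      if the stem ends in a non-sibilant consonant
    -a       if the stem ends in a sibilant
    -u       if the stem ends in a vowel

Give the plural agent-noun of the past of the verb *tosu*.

The last vowel of *tosu* is /u/, which is a high vowel, so the past-tense suffix is -tit, giving *tosutit*.
The final consonant of the past-tense form *tosutit* is /t/, which is coronal, so the agentive suffix is -in, giving *tosutitin*.
The final sound of the agentive form *tosutitin* is /n/, which is a non-sibilant consonant, so the plural suffix is -ub, giving *tosutitinub*.

tosutitinub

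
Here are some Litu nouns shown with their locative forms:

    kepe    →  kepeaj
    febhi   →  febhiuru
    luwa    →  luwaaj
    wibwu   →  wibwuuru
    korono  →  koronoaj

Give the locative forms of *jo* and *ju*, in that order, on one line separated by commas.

joaj, juuru

The suffix is conditioned by the last vowel: -uru when the last vowel of the stem is a high vowel (*febhi*, *wibwu*); -aj when the last vowel of the stem is a non-high vowel (*kepe*, *luwa*, *korono*).
The last vowel of *jo* is /o/, which is a non-high vowel, so the suffix is -aj, giving *joaj*.
Since the last vowel of *ju* is /u/ (a high vowel), it takes -uru, giving *juuru*.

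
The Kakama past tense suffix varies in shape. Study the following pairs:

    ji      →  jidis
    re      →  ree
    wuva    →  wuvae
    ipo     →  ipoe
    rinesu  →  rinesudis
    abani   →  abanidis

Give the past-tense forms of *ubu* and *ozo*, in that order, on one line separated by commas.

The pattern is height harmony: -dis when the last vowel of the stem is a high vowel (*ji*, *rinesu*, *abani*); -e when the last vowel of the stem is a non-high vowel (*re*, *wuva*, *ipo*).
*ubu*: last vowel = /u/, a high vowel → -dis → *ubudis*.
*ozo* — last vowel /o/ (a non-high vowel) → -e → *ozoe*.

ubudis, ozoe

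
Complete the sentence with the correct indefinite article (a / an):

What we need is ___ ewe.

a

The indefinite article is chosen by the initial *sound* of the following word, not its spelling.
*ewe* begins with the sound /juː/ (pronounced /juː/) — a consonant sound.
So the article is *a*: What we need is a ewe.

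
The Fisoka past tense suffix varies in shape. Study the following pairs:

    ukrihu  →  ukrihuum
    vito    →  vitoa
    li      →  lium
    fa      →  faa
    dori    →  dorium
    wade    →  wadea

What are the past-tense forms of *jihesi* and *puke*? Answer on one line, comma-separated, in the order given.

The alternation tracks the last vowel of the stem — -um when the last vowel of the stem is a high vowel (*ukrihu*, *li*, *dori*); -a when the last vowel of the stem is a non-high vowel (*vito*, *fa*, *wade*).
*jihesi*: last vowel = /i/, a high vowel → -um → *jihesium*.
Since the last vowel of *puke* is /e/ (a non-high vowel), it takes -a, giving *pukea*.

jihesium, pukea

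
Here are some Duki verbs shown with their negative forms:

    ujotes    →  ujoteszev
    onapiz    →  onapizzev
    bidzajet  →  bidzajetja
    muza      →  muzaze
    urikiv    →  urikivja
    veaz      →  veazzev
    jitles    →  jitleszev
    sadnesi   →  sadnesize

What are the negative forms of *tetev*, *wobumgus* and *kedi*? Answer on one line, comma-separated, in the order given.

tetevja, wobumguszev, kedize

The alternation tracks the final sound of the stem — -zev when the stem ends in a sibilant (*ujotes*, *onapiz*, *veaz*, *jitles*); -ja when the stem ends in a non-sibilant consonant (*bidzajet*, *urikiv*); -ze when the stem ends in a vowel (*muza*, *sadnesi*).
The final sound of *tetev* is /v/, which is a non-sibilant consonant, so the suffix is -ja, giving *tetevja*.
*wobumgus*: final sound = /s/, a sibilant → -zev → *wobumguszev*.
*kedi*: final sound = /i/, a vowel → -ze → *kedize*.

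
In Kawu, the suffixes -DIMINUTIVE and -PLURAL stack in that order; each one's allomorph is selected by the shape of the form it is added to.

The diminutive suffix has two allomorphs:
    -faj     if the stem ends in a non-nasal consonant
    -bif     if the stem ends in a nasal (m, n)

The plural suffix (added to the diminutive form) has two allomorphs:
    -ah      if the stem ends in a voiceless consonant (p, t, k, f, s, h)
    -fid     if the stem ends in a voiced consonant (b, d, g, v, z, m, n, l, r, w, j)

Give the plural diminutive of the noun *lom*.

lombifah

*lom*: final consonant = /m/, a nasal → -bif → *lombif*.
The diminutive form *lombif* — final consonant /f/ (voiceless) → -ah → *lombifah*.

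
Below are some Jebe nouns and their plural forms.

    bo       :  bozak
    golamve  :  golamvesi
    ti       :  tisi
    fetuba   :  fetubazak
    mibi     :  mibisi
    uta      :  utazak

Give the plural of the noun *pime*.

pimesi

Looking at the last vowel of each stem: -si when the last vowel of the stem is a front vowel (*golamve*, *ti*, *mibi*); -zak when the last vowel of the stem is a back vowel (*bo*, *fetuba*, *uta*).
*pime*: last vowel = /e/, a front vowel → -si → *pimesi*.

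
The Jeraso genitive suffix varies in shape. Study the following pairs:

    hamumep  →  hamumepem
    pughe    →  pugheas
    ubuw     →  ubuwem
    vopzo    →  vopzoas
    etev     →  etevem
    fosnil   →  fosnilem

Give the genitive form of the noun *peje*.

pejeas

The suffix is conditioned by the final sound: -em when the stem ends in a consonant (*hamumep*, *ubuw*, *etev*, *fosnil*); -as when the stem ends in a vowel (*pughe*, *vopzo*).
*peje*: final sound = /e/, a vowel → -as → *pejeas*.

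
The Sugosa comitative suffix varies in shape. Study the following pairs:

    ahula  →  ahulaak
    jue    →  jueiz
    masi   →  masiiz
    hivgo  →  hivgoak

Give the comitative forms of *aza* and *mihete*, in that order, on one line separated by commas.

The pattern is front/back vowel harmony: -iz when the last vowel of the stem is a front vowel (*jue*, *masi*); -ak when the last vowel of the stem is a back vowel (*ahula*, *hivgo*).
The last vowel of *aza* is /a/, which is a back vowel, so the suffix is -ak, giving *azaak*.
*mihete*: last vowel = /e/, a front vowel → -iz → *miheteiz*.

azaak, miheteiz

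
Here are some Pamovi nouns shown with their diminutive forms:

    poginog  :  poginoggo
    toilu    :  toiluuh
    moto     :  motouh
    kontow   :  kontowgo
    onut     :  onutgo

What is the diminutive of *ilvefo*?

ilvefouh

Looking at the final sound of each stem: -go when the stem ends in a consonant (*poginog*, *kontow*, *onut*); -uh when the stem ends in a vowel (*toilu*, *moto*).
*ilvefo*: final sound = /o/, a vowel → -uh → *ilvefouh*.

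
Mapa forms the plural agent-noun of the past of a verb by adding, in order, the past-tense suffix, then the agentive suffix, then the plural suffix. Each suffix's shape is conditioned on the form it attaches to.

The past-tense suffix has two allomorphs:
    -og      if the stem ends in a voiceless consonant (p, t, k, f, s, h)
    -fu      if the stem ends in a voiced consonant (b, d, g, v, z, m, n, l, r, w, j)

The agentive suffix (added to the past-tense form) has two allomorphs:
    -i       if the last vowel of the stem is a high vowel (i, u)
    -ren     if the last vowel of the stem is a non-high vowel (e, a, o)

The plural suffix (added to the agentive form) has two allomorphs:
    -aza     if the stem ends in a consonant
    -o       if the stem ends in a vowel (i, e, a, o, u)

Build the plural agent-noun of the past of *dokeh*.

Since the final consonant of *dokeh* is /h/ (voiceless), it takes -og, giving *dokehog*.
The past-tense form *dokehog* — last vowel /o/ (a non-high vowel) → -ren → *dokehogren*.
The agentive form *dokehogren*: final sound = /n/, a consonant → -aza → *dokehogrenaza*.

dokehogrenaza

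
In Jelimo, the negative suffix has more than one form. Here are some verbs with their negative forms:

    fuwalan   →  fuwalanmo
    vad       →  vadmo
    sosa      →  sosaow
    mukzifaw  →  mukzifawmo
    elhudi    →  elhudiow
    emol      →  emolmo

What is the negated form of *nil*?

nilmo

The suffix is conditioned by the final sound: -mo when the stem ends in a consonant (*fuwalan*, *vad*, *mukzifaw*, *emol*); -ow when the stem ends in a vowel (*sosa*, *elhudi*).
*nil* — final sound /l/ (a consonant) → -mo → *nilmo*.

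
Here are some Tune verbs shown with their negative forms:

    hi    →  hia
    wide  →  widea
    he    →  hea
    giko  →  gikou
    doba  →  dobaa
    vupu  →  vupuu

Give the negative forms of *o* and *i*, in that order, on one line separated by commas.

The pattern is rounding harmony: -u when the last vowel of the stem is a rounded vowel (*giko*, *vupu*); -a when the last vowel of the stem is an unrounded vowel (*hi*, *wide*, *he*, *doba*).
Since the last vowel of *o* is /o/ (a rounded vowel), it takes -u, giving *ou*.
*i*: last vowel = /i/, an unrounded vowel → -a → *ia*.

ou, ia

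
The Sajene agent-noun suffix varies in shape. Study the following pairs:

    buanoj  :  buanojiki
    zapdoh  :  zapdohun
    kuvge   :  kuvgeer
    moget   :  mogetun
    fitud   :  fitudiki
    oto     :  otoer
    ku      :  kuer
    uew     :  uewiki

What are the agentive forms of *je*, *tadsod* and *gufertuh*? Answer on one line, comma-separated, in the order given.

Looking at the final sound of each stem: -un when the stem ends in a voiceless consonant (*zapdoh*, *moget*); -iki when the stem ends in a voiced consonant (*buanoj*, *fitud*, *uew*); -er when the stem ends in a vowel (*kuvge*, *oto*, *ku*).
Since the final sound of *je* is /e/ (a vowel), it takes -er, giving *jeer*.
*tadsod* — final sound /d/ (a voiced consonant) → -iki → *tadsodiki*.
*gufertuh*: final sound = /h/, a voiceless consonant → -un → *gufertuhun*.

jeer, tadsodiki, gufertuhun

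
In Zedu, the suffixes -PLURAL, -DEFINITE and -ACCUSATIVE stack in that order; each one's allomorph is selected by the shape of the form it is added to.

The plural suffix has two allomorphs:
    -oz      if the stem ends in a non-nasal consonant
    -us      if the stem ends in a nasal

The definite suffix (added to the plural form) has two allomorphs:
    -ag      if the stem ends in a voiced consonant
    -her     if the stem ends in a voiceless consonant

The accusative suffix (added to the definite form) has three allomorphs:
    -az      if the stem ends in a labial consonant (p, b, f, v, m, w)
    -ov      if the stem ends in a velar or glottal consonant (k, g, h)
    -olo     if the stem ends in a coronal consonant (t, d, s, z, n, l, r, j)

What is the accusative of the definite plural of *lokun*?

*lokun* — final consonant /n/ (a nasal) → -us → *lokunus*.
Since the final consonant of the plural form *lokunus* is /s/ (voiceless), it takes -her, giving *lokunusher*.
The definite form *lokunusher*: final consonant = /r/, coronal → -olo → *lokunusherolo*.

lokunusherolo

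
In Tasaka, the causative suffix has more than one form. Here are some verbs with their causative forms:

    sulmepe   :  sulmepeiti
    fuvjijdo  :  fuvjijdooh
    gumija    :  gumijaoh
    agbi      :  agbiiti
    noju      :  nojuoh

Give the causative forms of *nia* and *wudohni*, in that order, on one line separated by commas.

niaoh, wudohniiti

The pattern is front/back vowel harmony: -iti when the last vowel of the stem is a front vowel (*sulmepe*, *agbi*); -oh when the last vowel of the stem is a back vowel (*fuvjijdo*, *gumija*, *noju*).
*nia*: last vowel = /a/, a back vowel → -oh → *niaoh*.
*wudohni* — last vowel /i/ (a front vowel) → -iti → *wudohniiti*.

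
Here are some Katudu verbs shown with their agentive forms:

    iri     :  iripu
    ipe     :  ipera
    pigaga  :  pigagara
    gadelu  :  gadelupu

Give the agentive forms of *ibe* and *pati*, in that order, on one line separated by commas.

ibera, patipu

Looking at the last vowel of each stem: -pu when the last vowel of the stem is a high vowel (*iri*, *gadelu*); -ra when the last vowel of the stem is a non-high vowel (*ipe*, *pigaga*).
Since the last vowel of *ibe* is /e/ (a non-high vowel), it takes -ra, giving *ibera*.
*pati* — last vowel /i/ (a high vowel) → -pu → *patipu*.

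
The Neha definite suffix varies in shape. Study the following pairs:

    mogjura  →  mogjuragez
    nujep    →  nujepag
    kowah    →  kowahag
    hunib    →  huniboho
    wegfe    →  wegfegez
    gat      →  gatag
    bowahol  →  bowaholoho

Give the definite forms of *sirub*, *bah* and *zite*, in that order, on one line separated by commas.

siruboho, bahag, zitegez

The suffix is conditioned by the final sound: -ag when the stem ends in a voiceless consonant (*nujep*, *kowah*, *gat*); -oho when the stem ends in a voiced consonant (*hunib*, *bowahol*); -gez when the stem ends in a vowel (*mogjura*, *wegfe*).
*sirub*: final sound = /b/, a voiced consonant → -oho → *siruboho*.
*bah* — final sound /h/ (a voiceless consonant) → -ag → *bahag*.
Since the final sound of *zite* is /e/ (a vowel), it takes -gez, giving *zitegez*.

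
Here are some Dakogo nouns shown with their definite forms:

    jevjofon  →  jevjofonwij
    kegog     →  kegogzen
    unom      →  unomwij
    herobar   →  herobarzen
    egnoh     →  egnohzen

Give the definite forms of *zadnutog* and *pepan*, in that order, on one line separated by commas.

zadnutogzen, pepanwij

The alternation tracks the final consonant of the stem — -wij when the stem ends in a nasal (*jevjofon*, *unom*); -zen when the stem ends in a non-nasal consonant (*kegog*, *herobar*, *egnoh*).
The final consonant of *zadnutog* is /g/, which is non-nasal, so the suffix is -zen, giving *zadnutogzen*.
The final consonant of *pepan* is /n/, which is a nasal, so the suffix is -wij, giving *pepanwij*.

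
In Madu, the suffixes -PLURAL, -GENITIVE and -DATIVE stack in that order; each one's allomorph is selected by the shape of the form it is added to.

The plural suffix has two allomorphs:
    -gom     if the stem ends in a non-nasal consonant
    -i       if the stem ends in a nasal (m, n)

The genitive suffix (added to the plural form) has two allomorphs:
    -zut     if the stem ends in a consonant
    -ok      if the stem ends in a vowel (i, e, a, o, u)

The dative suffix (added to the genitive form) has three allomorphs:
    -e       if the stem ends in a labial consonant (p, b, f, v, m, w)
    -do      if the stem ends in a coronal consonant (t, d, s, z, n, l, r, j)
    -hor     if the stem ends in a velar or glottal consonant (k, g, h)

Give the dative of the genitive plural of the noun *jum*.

jumiokhor

*jum*: final consonant = /m/, a nasal → -i → *jumi*.
Since the final sound of the plural form *jumi* is /i/ (a vowel), it takes -ok, giving *jumiok*.
The genitive form *jumiok* — final consonant /k/ (velar/glottal) → -hor → *jumiokhor*.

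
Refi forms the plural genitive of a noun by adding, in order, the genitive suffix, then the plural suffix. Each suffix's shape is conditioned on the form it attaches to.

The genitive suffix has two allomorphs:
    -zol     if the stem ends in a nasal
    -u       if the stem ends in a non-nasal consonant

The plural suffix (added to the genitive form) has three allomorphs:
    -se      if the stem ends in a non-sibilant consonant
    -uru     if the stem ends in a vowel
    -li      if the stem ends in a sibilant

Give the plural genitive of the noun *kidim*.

kidimzolse

*kidim*: final consonant = /m/, a nasal → -zol → *kidimzol*.
The genitive form *kidimzol* — final sound /l/ (a non-sibilant consonant) → -se → *kidimzolse*.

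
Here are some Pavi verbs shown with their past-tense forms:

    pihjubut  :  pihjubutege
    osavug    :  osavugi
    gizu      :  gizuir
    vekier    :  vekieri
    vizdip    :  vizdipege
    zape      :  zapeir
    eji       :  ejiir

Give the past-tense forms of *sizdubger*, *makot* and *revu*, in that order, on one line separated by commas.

sizdubgeri, makotege, revuir

Looking at the final sound of each stem: -ege when the stem ends in a voiceless consonant (*pihjubut*, *vizdip*); -i when the stem ends in a voiced consonant (*osavug*, *vekier*); -ir when the stem ends in a vowel (*gizu*, *zape*, *eji*).
*sizdubger* — final sound /r/ (a voiced consonant) → -i → *sizdubgeri*.
The final sound of *makot* is /t/, which is a voiceless consonant, so the suffix is -ege, giving *makotege*.
Since the final sound of *revu* is /u/ (a vowel), it takes -ir, giving *revuir*.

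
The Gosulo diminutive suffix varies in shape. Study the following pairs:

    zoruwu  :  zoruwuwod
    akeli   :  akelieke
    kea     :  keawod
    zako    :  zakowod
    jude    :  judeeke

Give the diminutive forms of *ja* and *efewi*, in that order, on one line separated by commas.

The suffix is conditioned by the last vowel: -eke when the last vowel of the stem is a front vowel (*akeli*, *jude*); -wod when the last vowel of the stem is a back vowel (*zoruwu*, *kea*, *zako*).
The last vowel of *ja* is /a/, which is a back vowel, so the suffix is -wod, giving *jawod*.
The last vowel of *efewi* is /i/, which is a front vowel, so the suffix is -eke, giving *efewieke*.

jawod, efewieke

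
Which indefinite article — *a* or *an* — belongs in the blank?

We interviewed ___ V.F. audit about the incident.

a

The indefinite article is chosen by the initial *sound* of the following word, not its spelling.
The initialism *V.F.* is read letter by letter; the first letter, V, is pronounced /viː/, which begins with a consonant sound.
So the article is *a*: We interviewed a V.F. audit about the incident.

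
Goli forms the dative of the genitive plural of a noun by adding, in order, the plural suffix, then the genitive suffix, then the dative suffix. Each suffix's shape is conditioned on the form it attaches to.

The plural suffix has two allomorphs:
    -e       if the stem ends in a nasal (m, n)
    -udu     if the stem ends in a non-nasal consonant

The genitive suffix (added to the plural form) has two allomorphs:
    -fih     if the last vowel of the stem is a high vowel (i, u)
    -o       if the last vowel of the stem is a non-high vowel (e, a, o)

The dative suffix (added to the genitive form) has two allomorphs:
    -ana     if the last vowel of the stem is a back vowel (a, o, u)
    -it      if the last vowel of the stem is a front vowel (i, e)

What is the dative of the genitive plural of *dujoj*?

*dujoj*: final consonant = /j/, non-nasal → -udu → *dujojudu*.
The plural form *dujojudu* — last vowel /u/ (a high vowel) → -fih → *dujojudufih*.
The genitive form *dujojudufih* — last vowel /i/ (a front vowel) → -it → *dujojudufihit*.

dujojudufihit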